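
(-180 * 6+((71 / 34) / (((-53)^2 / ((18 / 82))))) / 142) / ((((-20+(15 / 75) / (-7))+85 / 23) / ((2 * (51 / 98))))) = 2918013916095 / 42398776336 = 68.82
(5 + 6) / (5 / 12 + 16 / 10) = 60 / 11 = 5.45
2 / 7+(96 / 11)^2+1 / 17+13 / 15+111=40686497 / 215985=188.38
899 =899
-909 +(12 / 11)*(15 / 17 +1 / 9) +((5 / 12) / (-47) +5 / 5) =-95651575 / 105468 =-906.93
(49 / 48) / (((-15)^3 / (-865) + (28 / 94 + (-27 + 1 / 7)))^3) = -9034873645913437 / 102945010076898662352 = -0.00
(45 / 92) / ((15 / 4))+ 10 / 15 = 55 / 69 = 0.80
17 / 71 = 0.24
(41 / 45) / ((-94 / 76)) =-1558 / 2115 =-0.74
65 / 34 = 1.91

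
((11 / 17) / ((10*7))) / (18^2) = 11 / 385560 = 0.00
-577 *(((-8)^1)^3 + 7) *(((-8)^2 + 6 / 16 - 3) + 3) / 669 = 150063275 / 5352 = 28038.73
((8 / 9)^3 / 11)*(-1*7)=-3584 / 8019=-0.45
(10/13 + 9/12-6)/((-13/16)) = 932/169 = 5.51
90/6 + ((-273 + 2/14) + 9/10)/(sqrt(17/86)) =15 -19037 * sqrt(1462)/1190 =-596.68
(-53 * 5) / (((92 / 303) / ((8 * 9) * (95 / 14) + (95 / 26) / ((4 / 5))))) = -28826306475 / 66976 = -430397.55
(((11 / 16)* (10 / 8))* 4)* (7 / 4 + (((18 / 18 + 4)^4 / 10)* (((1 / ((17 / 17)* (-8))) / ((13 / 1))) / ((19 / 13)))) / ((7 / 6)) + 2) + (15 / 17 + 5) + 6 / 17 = 5184569 / 289408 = 17.91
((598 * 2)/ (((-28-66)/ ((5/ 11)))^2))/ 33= 7475/ 8820537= 0.00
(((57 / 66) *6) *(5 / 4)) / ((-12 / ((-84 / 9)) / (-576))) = -31920 / 11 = -2901.82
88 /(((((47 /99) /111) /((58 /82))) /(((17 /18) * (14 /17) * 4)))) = 87247776 /1927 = 45276.48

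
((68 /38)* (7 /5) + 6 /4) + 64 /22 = 14451 /2090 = 6.91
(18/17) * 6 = 108/17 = 6.35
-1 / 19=-0.05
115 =115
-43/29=-1.48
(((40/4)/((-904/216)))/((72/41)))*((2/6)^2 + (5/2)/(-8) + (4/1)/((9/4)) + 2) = -105575/21696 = -4.87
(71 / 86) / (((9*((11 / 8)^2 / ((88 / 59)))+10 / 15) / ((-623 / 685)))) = -33970944 / 546301885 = -0.06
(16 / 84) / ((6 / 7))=2 / 9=0.22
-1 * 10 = -10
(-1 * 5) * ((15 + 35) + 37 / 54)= -13685 / 54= -253.43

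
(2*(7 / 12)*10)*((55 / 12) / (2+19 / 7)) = 11.34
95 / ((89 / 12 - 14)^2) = 13680 / 6241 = 2.19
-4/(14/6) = -12/7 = -1.71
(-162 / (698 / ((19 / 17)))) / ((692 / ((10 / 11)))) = -7695 / 22580998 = -0.00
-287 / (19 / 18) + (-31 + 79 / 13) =-73314 / 247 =-296.82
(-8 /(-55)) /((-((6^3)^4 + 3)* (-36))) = 2 /1077507257805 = 0.00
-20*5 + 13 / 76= -7587 / 76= -99.83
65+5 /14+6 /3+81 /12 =74.11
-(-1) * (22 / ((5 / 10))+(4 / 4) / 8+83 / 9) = 3841 / 72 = 53.35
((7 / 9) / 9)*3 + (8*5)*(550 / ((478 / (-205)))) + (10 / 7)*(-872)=-10680.60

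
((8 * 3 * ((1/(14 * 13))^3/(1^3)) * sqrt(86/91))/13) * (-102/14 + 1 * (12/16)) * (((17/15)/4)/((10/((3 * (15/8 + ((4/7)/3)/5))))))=-4999377 * sqrt(7826)/1397832005024000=-0.00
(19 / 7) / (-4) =-19 / 28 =-0.68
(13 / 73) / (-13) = -1 / 73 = -0.01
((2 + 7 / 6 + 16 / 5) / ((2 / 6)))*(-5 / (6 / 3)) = -191 / 4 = -47.75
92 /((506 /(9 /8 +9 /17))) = 225 /748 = 0.30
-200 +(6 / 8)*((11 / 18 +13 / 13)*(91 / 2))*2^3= 1439 / 6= 239.83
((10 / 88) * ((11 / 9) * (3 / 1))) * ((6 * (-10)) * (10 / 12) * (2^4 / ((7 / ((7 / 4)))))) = -250 / 3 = -83.33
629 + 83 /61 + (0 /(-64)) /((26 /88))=38452 /61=630.36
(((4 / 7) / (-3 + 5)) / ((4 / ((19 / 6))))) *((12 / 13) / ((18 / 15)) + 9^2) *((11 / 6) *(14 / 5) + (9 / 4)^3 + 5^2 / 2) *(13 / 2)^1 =562749011 / 161280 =3489.27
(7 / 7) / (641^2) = 1 / 410881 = 0.00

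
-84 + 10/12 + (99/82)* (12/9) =-20063/246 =-81.56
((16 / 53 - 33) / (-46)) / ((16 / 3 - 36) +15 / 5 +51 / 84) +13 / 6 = 35583515 / 16624722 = 2.14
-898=-898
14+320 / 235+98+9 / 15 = 26781 / 235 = 113.96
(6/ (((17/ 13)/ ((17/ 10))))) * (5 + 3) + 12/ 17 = 5364/ 85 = 63.11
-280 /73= -3.84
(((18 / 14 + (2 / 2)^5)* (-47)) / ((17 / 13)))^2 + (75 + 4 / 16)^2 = 2812123577 / 226576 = 12411.39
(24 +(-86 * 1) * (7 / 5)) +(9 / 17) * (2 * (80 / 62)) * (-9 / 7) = -98.16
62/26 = 31/13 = 2.38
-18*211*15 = -56970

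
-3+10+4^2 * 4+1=72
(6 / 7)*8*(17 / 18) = 136 / 21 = 6.48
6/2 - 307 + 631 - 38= 289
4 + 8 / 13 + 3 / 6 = 133 / 26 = 5.12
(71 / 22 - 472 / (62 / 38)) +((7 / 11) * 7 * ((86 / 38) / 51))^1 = -188916421 / 660858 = -285.87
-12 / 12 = -1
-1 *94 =-94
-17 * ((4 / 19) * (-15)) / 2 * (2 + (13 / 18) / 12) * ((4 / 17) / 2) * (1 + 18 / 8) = 28925 / 1368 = 21.14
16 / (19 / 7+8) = 112 / 75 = 1.49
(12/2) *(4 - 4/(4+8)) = 22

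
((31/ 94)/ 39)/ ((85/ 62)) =961/ 155805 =0.01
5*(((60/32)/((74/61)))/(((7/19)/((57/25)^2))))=11296773/103600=109.04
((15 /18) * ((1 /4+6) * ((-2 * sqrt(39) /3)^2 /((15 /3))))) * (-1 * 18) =-325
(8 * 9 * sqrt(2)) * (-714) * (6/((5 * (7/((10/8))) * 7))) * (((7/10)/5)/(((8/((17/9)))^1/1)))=-2601 * sqrt(2)/50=-73.57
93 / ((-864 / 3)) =-31 / 96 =-0.32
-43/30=-1.43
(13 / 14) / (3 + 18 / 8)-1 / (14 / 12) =-100 / 147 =-0.68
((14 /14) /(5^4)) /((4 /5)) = 1 /500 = 0.00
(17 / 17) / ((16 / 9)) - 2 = -23 / 16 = -1.44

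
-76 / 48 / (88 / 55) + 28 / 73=-4247 / 7008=-0.61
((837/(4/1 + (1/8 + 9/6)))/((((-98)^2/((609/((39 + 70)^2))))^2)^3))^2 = 1626286019360753370473782569/137481835501748804161708475025776308635661564537283131985803123508125217459867228569600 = 0.00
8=8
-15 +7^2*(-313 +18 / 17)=-260102 / 17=-15300.12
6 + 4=10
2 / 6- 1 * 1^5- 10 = -32 / 3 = -10.67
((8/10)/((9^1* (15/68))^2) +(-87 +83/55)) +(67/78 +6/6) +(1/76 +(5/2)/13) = -82420097197/990346500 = -83.22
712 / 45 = 15.82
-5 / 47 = -0.11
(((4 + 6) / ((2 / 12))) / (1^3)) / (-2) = -30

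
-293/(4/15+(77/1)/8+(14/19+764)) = -668040/1766153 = -0.38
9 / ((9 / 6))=6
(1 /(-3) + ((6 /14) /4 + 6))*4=485 /21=23.10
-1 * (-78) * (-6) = -468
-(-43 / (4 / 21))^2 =-815409 / 16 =-50963.06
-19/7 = -2.71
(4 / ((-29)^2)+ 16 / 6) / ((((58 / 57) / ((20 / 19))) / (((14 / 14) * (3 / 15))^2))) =2696 / 24389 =0.11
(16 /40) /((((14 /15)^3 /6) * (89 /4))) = 4050 /30527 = 0.13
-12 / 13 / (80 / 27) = -81 / 260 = -0.31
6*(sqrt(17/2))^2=51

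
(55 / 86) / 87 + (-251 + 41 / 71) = -133026055 / 531222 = -250.42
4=4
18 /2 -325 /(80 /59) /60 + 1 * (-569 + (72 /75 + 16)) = -2625767 /4800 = -547.03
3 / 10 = 0.30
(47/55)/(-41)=-47/2255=-0.02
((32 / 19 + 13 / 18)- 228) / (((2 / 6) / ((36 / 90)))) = -77153 / 285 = -270.71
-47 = -47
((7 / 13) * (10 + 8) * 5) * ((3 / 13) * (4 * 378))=2857680 / 169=16909.35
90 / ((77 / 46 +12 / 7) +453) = 28980 / 146957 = 0.20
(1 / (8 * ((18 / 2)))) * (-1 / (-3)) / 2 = 1 / 432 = 0.00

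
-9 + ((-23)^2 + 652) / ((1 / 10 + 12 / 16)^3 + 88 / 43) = 398026669 / 915259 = 434.88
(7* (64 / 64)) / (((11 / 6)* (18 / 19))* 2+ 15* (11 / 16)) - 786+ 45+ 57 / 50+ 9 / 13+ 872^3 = 1806258851958731 / 2724150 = 663054109.34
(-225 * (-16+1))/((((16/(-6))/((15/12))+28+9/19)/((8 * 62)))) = 477090000/7507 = 63552.68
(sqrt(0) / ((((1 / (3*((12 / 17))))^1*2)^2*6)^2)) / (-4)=0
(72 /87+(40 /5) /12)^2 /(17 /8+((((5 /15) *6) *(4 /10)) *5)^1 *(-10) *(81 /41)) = -5543200 /190912887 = -0.03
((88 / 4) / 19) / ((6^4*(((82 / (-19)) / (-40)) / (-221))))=-12155 / 6642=-1.83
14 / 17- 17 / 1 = -275 / 17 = -16.18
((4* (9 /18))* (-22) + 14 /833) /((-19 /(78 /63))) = 136084 /47481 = 2.87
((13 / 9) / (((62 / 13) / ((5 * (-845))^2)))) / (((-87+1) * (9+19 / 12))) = -3016755625 / 507873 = -5939.98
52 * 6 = 312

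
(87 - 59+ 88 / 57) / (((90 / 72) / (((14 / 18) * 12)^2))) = 2058.88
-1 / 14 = -0.07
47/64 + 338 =21679/64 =338.73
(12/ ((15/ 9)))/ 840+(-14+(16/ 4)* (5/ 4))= -3147/ 350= -8.99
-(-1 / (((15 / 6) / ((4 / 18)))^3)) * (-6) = -128 / 30375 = -0.00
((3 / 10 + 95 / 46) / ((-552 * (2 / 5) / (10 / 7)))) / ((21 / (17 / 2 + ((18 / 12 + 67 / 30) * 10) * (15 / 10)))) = -3655 / 77763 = -0.05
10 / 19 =0.53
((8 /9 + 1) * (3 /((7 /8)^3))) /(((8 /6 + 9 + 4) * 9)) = 8704 /132741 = 0.07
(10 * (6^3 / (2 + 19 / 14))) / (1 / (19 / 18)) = 31920 / 47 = 679.15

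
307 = 307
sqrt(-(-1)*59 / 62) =sqrt(3658) / 62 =0.98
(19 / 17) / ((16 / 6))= 0.42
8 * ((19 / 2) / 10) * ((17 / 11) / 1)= 646 / 55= 11.75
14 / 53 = 0.26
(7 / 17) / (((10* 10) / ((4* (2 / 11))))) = 14 / 4675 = 0.00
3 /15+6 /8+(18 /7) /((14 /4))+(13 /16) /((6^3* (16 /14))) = 1.69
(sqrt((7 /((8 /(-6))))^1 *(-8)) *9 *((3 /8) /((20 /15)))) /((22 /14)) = 567 *sqrt(42) /352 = 10.44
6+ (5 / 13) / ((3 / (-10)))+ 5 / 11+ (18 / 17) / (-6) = 36436 / 7293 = 5.00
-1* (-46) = 46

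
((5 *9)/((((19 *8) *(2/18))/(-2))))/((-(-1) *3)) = -135/76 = -1.78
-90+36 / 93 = -2778 / 31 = -89.61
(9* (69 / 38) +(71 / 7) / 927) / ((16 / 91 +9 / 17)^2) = 1378613856529 / 41928838506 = 32.88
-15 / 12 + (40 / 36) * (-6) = -95 / 12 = -7.92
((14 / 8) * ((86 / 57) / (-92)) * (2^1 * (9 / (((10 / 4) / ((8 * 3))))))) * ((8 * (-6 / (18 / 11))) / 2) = 158928 / 2185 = 72.74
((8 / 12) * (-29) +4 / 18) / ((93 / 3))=-172 / 279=-0.62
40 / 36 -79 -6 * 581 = -32075 / 9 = -3563.89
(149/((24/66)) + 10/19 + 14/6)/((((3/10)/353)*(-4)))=-121376.01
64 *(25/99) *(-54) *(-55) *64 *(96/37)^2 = 28311552000/1369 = 20680461.65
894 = 894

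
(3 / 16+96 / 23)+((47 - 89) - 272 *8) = -814619 / 368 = -2213.64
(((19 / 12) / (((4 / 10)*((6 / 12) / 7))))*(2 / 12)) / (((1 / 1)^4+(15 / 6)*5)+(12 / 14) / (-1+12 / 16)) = 4655 / 5076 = 0.92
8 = 8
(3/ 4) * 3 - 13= -43/ 4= -10.75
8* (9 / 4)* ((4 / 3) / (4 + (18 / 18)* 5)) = 8 / 3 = 2.67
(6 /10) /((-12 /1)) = -0.05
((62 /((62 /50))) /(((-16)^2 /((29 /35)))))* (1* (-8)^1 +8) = 0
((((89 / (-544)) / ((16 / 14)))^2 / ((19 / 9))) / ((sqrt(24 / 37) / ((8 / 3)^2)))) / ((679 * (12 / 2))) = 55447 * sqrt(222) / 39269523456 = 0.00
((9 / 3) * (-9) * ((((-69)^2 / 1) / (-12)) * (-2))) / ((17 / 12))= -257094 / 17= -15123.18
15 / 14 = 1.07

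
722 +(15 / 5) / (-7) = 5051 / 7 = 721.57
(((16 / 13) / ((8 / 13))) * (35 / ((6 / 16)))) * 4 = 2240 / 3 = 746.67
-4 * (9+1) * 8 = -320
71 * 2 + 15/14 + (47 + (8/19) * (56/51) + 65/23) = 60331753/312018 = 193.36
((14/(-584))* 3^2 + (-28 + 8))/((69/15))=-4.39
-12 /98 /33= -2 /539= -0.00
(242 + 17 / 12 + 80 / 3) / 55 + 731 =485701 / 660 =735.91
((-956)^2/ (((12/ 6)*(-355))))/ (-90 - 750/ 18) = 9.78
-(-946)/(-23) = -946/23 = -41.13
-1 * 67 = -67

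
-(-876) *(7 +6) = 11388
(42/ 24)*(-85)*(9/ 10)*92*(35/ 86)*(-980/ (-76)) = -211227975/ 3268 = -64635.24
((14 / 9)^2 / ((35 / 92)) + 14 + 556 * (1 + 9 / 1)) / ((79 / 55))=24860506 / 6399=3885.06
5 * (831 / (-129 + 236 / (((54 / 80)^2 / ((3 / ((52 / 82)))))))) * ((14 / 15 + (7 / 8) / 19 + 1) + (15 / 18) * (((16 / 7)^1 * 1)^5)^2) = 1829143425543348519891 / 314863840712122072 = 5809.32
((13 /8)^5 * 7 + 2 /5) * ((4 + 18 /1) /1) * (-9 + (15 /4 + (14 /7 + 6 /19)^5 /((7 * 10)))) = -214080776903078217 /28397884211200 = -7538.62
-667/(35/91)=-8671/5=-1734.20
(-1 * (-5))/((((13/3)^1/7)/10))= 1050/13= 80.77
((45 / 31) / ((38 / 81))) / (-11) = -3645 / 12958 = -0.28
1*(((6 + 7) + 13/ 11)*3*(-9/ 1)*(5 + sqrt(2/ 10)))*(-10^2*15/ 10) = 126360*sqrt(5)/ 11 + 3159000/ 11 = 312868.14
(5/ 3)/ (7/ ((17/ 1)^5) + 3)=7099285/ 12778734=0.56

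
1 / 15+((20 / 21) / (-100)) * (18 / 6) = 4 / 105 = 0.04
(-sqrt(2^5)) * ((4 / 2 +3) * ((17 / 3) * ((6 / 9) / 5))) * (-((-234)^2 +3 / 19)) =47163304 * sqrt(2) / 57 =1170157.62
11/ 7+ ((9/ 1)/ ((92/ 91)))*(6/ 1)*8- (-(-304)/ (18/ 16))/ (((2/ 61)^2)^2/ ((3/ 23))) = -14731767677/ 483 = -30500554.20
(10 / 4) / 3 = 0.83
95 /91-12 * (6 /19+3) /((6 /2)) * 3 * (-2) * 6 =827357 /1729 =478.52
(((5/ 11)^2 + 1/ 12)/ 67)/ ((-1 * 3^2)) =-421/ 875556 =-0.00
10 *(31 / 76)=155 / 38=4.08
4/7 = 0.57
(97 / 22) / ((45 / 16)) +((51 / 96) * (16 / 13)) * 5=62251 / 12870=4.84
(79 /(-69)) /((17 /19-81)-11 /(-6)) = 0.01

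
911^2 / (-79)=-829921 / 79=-10505.33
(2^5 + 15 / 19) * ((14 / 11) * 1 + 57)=399343 / 209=1910.73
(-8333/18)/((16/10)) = -41665/144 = -289.34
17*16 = 272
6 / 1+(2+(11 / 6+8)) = 107 / 6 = 17.83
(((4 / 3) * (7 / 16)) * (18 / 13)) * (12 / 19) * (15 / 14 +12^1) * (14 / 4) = 11529 / 494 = 23.34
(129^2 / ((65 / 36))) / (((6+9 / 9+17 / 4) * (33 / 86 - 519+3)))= -2544224 / 1601275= -1.59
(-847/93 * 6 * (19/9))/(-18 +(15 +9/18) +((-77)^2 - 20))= -64372/3295827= -0.02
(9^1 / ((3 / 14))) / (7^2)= 6 / 7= 0.86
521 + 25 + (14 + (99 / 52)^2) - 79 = 1310425 / 2704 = 484.62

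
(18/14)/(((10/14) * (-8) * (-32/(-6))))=-27/640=-0.04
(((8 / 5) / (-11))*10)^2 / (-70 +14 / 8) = -1024 / 33033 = -0.03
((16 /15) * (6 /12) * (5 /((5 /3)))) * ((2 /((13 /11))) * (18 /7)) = 3168 /455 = 6.96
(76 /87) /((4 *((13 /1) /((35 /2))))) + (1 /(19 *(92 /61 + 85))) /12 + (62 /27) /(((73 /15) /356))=619083920659 /3679117364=168.27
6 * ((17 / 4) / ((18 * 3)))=17 / 36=0.47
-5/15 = -1/3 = -0.33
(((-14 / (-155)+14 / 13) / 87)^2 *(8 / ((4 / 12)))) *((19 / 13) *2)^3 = 809457696768 / 7501984347325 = 0.11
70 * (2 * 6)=840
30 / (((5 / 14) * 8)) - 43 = -65 / 2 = -32.50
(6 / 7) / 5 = 6 / 35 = 0.17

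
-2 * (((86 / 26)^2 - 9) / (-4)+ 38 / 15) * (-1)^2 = -10384 / 2535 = -4.10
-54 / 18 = -3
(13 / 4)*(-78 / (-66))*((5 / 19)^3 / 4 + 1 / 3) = 4700059 / 3621552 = 1.30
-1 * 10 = -10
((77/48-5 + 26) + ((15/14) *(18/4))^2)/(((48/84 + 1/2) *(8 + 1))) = 2696/567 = 4.75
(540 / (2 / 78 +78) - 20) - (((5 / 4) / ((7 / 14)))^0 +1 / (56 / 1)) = -14.10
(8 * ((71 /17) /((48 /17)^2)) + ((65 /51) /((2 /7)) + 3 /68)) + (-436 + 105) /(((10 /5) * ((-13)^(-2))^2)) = -23142592993 /4896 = -4726836.80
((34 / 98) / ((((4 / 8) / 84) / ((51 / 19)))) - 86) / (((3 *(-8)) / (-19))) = 4685 / 84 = 55.77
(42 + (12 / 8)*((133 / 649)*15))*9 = 544509 / 1298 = 419.50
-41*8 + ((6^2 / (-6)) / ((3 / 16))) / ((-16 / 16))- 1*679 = -975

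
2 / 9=0.22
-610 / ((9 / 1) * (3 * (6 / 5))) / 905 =-305 / 14661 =-0.02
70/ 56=5/ 4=1.25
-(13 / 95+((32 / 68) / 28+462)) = -5224647 / 11305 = -462.15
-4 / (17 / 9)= -36 / 17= -2.12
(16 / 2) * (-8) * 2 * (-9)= 1152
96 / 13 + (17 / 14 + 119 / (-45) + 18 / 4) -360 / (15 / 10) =-229.55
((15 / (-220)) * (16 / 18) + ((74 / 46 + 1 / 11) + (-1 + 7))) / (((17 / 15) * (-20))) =-0.34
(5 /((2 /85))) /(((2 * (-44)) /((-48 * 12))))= 15300 /11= 1390.91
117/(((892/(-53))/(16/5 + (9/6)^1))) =-291447/8920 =-32.67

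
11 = 11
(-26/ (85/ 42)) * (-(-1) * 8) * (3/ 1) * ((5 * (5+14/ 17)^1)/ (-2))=1297296/ 289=4488.91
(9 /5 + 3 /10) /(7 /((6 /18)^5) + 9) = 0.00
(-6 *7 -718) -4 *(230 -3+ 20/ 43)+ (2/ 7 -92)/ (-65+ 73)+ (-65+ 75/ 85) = -35725715/ 20468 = -1745.44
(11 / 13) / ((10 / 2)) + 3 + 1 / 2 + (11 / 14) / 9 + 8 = 48143 / 4095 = 11.76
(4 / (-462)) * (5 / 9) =-10 / 2079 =-0.00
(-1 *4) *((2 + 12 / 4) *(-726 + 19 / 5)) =14444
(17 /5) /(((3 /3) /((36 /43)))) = 612 /215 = 2.85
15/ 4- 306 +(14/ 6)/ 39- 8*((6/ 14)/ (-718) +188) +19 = -2101880149/ 1176084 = -1787.19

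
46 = 46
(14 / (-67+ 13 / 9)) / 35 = -9 / 1475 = -0.01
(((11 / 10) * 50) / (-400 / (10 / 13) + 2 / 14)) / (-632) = 385 / 2299848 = 0.00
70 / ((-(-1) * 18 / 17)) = 595 / 9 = 66.11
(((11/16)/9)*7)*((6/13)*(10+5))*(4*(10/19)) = 1925/247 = 7.79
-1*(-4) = 4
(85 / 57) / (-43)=-85 / 2451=-0.03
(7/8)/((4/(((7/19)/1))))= 49/608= 0.08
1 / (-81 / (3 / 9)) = -1 / 243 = -0.00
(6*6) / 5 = 36 / 5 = 7.20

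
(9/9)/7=1/7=0.14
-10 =-10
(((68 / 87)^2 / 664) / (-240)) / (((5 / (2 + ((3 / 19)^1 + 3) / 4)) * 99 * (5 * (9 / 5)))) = -15317 / 6381152929800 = -0.00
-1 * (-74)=74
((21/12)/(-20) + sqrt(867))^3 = -116525143/512000 + 94332099 * sqrt(3)/6400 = 25301.78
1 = 1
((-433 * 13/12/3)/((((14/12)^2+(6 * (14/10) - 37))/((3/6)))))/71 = 28145/696226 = 0.04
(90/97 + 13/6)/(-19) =-0.16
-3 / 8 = -0.38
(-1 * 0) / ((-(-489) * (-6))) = 0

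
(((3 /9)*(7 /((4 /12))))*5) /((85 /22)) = 154 /17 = 9.06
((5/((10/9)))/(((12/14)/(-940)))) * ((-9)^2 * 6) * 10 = -23984100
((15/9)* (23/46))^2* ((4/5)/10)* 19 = 19/18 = 1.06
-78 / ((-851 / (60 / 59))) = 4680 / 50209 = 0.09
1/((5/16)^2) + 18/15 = 11.44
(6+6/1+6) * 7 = 126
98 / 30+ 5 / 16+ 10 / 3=553 / 80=6.91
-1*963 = -963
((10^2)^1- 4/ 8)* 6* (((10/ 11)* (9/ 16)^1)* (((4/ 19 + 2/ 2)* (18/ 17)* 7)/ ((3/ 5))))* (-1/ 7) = -9268425/ 14212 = -652.15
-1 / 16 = -0.06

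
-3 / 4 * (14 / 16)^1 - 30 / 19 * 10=-9999 / 608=-16.45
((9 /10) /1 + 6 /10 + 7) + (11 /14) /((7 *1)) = 422 /49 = 8.61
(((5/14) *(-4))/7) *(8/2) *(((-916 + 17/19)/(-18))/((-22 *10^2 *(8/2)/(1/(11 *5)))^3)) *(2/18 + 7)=17387/6679759328550000000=0.00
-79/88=-0.90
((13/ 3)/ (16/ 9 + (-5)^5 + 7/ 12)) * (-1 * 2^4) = 0.02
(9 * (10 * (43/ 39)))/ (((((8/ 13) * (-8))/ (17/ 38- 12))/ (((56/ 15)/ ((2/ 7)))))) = 924973/ 304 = 3042.67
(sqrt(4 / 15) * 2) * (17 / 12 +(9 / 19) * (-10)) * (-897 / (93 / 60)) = 905372 * sqrt(15) / 1767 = 1984.43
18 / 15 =6 / 5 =1.20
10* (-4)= -40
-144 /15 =-9.60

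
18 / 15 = 6 / 5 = 1.20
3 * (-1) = -3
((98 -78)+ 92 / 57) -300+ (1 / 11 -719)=-625304 / 627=-997.30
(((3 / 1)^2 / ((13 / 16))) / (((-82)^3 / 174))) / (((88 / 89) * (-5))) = 69687 / 98557030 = 0.00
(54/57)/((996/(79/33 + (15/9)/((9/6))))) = 347/104082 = 0.00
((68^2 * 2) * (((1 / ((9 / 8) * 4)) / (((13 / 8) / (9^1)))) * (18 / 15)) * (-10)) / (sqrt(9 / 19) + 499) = -8417307648 / 30751565 + 2663424 * sqrt(19) / 30751565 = -273.34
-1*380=-380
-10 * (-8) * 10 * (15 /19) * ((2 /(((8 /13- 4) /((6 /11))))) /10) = -46800 /2299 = -20.36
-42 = -42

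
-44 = -44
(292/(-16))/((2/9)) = -657/8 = -82.12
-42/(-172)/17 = 21/1462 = 0.01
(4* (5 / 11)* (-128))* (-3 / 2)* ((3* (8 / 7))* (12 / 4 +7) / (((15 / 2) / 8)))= 983040 / 77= 12766.75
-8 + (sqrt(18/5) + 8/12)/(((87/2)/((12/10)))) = -3472/435 + 12 * sqrt(10)/725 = -7.93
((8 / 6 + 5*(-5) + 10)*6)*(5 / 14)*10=-2050 / 7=-292.86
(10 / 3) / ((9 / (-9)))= -10 / 3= -3.33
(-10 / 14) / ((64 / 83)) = -415 / 448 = -0.93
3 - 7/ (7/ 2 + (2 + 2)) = 31/ 15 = 2.07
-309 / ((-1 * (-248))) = -309 / 248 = -1.25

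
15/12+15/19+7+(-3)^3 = -1365/76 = -17.96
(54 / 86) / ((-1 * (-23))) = 27 / 989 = 0.03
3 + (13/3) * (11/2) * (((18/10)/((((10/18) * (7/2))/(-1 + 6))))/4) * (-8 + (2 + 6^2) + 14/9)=30564/35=873.26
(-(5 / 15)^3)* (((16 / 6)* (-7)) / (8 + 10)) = 28 / 729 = 0.04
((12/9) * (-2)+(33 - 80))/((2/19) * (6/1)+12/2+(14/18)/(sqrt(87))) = -119700342/15980069+161367 * sqrt(87)/15980069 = -7.40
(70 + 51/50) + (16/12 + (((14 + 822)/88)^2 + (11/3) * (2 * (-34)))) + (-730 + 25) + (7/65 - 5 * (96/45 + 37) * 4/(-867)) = -2673660109/3381300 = -790.72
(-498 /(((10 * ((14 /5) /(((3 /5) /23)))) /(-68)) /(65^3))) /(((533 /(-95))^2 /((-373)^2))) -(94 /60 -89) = 310934569816253843 /8119230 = 38296066229.96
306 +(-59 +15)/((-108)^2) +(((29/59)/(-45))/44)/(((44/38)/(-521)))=63723478901/208173240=306.11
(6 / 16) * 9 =27 / 8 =3.38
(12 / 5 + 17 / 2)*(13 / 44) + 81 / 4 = 10327 / 440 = 23.47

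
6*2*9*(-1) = -108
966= 966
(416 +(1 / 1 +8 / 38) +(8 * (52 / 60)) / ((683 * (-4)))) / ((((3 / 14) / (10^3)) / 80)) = 18191403104000 / 116793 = 155757649.04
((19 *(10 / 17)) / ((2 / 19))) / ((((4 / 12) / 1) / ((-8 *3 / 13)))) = -129960 / 221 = -588.05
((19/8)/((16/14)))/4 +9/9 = 1.52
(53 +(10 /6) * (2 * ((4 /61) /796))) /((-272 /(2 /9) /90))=-9650555 /2476356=-3.90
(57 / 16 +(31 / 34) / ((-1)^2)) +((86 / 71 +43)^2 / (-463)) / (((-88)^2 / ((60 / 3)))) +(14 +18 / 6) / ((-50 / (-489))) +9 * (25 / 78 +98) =13176740452531481 / 12482607880600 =1055.61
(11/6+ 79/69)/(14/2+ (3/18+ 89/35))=14385/46897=0.31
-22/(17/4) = -88/17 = -5.18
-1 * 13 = -13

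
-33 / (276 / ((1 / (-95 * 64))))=11 / 559360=0.00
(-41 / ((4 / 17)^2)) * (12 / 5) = -35547 / 20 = -1777.35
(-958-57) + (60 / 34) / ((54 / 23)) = -155180 / 153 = -1014.25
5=5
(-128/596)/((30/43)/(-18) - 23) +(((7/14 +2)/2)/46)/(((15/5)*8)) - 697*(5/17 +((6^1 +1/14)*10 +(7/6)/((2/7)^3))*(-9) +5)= 2364556499936453/3422174784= 690951.41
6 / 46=3 / 23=0.13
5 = 5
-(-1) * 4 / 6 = 2 / 3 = 0.67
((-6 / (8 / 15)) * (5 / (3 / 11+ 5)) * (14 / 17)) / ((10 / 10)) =-17325 / 1972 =-8.79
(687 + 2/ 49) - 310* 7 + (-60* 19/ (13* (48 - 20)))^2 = -12199160/ 8281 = -1473.15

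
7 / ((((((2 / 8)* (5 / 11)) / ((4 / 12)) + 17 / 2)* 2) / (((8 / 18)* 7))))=4312 / 3501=1.23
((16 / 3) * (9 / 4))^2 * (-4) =-576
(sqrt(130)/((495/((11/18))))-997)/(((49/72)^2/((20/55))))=-782.76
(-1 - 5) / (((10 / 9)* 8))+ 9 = 333 / 40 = 8.32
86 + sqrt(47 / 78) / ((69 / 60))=10 * sqrt(3666) / 897 + 86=86.68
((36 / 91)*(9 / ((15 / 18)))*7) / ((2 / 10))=1944 / 13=149.54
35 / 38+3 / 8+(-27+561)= 535.30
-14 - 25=-39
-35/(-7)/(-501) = -5/501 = -0.01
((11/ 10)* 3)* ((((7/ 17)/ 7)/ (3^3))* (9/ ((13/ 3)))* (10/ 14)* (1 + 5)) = 99/ 1547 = 0.06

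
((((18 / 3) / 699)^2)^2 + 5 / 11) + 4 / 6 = 109049934805 / 97260752193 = 1.12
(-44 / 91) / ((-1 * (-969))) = -44 / 88179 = -0.00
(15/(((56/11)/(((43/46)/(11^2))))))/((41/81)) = 52245/1161776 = 0.04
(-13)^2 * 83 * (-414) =-5807178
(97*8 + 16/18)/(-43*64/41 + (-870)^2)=71668/69817833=0.00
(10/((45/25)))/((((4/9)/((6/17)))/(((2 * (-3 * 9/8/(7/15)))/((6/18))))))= -91125/476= -191.44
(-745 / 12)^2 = 555025 / 144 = 3854.34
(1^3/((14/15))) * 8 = 60/7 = 8.57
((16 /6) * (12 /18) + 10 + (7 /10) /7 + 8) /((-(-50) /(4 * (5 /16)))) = 1789 /3600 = 0.50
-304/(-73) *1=304/73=4.16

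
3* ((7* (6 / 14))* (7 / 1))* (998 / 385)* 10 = 17964 / 11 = 1633.09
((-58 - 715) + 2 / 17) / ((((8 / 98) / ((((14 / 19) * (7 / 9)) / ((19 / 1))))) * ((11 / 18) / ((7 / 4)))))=-220827173 / 270028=-817.79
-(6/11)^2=-36/121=-0.30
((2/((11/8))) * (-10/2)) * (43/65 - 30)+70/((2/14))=100582/143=703.37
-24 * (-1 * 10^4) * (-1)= -240000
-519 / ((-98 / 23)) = 121.81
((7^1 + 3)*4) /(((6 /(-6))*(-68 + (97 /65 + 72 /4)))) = 2600 /3153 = 0.82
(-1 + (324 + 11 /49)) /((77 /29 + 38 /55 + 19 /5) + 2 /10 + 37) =12630805 /1732934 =7.29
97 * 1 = 97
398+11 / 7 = 2797 / 7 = 399.57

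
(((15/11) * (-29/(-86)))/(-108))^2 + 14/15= 5412557093/5799055680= 0.93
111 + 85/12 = 1417/12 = 118.08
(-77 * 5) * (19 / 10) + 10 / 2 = -1453 / 2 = -726.50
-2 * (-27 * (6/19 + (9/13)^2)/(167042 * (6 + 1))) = 68931/1877301517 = 0.00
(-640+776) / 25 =5.44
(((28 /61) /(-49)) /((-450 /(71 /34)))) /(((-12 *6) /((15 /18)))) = -71 /141114960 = -0.00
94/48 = 47/24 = 1.96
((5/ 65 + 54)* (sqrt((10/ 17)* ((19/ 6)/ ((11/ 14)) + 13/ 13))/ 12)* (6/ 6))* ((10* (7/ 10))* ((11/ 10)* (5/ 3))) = 4921* sqrt(232815)/ 23868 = 99.48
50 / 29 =1.72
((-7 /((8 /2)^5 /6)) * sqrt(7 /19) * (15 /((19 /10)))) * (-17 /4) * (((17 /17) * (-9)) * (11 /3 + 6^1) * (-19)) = 2329425 * sqrt(133) /19456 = 1380.77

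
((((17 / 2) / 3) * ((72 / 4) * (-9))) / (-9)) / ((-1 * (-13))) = 51 / 13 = 3.92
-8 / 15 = -0.53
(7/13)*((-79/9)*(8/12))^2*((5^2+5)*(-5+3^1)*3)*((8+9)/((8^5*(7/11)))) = -5835335/2156544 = -2.71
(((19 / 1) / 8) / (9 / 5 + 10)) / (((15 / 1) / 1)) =19 / 1416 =0.01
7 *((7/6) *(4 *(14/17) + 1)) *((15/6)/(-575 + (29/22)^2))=-309155/2021487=-0.15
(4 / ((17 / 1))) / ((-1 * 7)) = -4 / 119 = -0.03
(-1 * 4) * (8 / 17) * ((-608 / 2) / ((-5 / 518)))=-5039104 / 85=-59283.58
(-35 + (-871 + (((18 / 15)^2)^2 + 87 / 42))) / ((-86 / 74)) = 776.01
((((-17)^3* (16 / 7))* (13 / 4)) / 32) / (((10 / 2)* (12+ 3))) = -15.21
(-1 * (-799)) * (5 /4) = 3995 /4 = 998.75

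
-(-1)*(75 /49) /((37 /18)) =1350 /1813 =0.74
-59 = -59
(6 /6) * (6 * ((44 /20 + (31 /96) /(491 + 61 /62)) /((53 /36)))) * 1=8.97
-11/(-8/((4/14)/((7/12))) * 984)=11/16072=0.00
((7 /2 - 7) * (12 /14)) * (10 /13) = -2.31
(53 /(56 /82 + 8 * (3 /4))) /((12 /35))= 76055 /3288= 23.13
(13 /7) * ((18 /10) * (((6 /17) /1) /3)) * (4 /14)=468 /4165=0.11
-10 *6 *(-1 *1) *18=1080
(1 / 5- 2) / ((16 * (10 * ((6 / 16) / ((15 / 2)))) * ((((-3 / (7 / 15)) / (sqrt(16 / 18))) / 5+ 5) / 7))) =-3087 / 9071- 11907 * sqrt(2) / 181420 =-0.43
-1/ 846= -0.00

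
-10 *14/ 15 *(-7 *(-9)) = -588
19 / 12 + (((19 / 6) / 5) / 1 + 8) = 613 / 60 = 10.22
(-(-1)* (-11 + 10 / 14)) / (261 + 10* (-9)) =-8 / 133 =-0.06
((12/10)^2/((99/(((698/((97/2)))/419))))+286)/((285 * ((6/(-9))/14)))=-22376042738/1061798375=-21.07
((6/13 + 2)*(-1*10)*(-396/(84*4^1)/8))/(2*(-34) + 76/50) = -1375/25207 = -0.05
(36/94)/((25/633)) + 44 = 63094/1175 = 53.70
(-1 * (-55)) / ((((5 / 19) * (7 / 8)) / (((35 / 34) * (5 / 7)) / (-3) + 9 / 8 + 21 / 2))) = 2718.17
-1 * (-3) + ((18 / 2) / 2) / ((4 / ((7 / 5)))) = 183 / 40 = 4.58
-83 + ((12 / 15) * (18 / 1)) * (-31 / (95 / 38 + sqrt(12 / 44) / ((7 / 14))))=-67945 / 227 + 17856 * sqrt(33) / 1135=-208.94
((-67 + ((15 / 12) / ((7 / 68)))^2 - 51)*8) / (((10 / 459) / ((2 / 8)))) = 2703.42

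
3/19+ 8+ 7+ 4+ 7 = 497/19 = 26.16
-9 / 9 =-1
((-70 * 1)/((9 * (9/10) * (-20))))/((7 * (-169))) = -5/13689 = -0.00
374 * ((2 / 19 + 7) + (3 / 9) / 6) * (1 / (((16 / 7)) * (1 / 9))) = 3205741 / 304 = 10545.20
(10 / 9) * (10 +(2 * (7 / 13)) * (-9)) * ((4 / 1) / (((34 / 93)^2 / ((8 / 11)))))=307520 / 41327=7.44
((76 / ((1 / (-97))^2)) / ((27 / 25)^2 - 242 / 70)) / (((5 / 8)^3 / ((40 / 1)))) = -256286105600 / 5011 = -51144702.77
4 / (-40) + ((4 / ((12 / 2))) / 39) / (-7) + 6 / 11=39911 / 90090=0.44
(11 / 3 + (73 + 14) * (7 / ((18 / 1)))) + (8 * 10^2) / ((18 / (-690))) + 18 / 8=-367523 / 12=-30626.92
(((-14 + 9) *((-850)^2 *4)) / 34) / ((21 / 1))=-425000 / 21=-20238.10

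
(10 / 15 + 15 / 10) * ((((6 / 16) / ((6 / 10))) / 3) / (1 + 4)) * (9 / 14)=13 / 224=0.06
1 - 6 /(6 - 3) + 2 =1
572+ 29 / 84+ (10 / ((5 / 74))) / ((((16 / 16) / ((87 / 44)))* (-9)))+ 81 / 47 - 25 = 22432885 / 43428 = 516.55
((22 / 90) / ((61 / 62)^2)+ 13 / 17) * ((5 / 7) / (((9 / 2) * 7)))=827318 / 35866719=0.02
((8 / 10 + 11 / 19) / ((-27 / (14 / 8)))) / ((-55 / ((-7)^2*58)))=1303057 / 282150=4.62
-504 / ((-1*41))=504 / 41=12.29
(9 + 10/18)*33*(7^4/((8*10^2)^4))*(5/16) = 1135673/1966080000000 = 0.00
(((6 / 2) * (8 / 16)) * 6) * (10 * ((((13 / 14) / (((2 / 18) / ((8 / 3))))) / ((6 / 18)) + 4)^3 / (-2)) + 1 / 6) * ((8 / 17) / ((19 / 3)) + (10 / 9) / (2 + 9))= -10260991816811 / 3656037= -2806588.61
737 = 737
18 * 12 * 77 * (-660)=-10977120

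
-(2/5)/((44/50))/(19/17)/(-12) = 85/2508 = 0.03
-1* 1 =-1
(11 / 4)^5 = 161051 / 1024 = 157.28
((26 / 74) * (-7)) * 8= -728 / 37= -19.68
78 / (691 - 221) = 39 / 235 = 0.17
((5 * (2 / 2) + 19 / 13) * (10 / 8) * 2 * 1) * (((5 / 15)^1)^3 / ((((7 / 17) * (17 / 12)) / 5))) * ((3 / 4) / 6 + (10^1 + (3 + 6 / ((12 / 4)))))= 3025 / 39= 77.56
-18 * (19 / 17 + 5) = -1872 / 17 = -110.12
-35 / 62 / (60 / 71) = -497 / 744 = -0.67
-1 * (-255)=255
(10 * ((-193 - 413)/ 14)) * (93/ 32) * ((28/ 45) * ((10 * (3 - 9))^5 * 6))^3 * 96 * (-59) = -174325075917670616924160000000000000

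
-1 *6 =-6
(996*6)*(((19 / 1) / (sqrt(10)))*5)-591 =-591 + 56772*sqrt(10) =178937.83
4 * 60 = 240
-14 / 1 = -14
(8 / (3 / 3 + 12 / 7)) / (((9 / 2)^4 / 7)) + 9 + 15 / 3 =1751498 / 124659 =14.05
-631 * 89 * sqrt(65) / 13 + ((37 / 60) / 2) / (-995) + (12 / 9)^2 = 636689 / 358200 - 56159 * sqrt(65) / 13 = -34826.56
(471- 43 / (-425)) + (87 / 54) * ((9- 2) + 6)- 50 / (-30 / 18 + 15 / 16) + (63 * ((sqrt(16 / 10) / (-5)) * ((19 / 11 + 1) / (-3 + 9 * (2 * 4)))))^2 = 1922977197067 / 3427681950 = 561.01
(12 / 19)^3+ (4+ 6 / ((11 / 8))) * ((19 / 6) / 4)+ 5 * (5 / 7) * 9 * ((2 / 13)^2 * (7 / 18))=548466539 / 76505286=7.17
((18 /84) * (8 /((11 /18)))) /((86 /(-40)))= -4320 /3311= -1.30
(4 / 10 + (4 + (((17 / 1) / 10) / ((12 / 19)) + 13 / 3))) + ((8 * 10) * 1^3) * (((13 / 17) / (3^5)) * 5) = 2095867 / 165240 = 12.68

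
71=71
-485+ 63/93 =-15014/31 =-484.32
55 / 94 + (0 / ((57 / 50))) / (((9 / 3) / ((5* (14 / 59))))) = 55 / 94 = 0.59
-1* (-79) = 79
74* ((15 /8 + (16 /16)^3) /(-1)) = -851 /4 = -212.75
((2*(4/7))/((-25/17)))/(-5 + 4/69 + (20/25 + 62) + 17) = -4692/451955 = -0.01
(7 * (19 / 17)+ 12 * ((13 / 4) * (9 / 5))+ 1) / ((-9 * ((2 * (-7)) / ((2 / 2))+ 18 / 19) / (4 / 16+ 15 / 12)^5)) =3445821 / 674560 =5.11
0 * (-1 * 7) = 0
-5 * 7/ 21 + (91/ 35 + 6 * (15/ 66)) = 379/ 165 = 2.30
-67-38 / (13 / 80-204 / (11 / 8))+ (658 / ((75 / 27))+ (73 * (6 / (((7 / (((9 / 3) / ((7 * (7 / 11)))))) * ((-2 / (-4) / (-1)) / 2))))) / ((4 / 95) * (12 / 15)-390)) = 2523830686780267 / 14796568329025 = 170.57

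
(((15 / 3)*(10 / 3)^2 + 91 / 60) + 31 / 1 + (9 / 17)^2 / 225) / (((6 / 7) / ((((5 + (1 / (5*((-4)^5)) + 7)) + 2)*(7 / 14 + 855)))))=6555475247440049 / 5326848000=1230648.08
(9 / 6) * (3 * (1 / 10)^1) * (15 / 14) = 27 / 56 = 0.48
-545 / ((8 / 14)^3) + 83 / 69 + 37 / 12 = -12879587 / 4416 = -2916.57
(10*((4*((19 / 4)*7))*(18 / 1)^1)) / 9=2660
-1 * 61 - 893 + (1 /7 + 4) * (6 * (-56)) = -2346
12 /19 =0.63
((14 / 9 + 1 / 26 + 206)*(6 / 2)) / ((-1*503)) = -48577 / 39234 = -1.24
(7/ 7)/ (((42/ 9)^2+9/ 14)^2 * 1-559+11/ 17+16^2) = 269892/ 54067985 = 0.00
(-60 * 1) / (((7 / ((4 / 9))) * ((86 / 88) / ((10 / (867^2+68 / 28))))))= -440 / 8484717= -0.00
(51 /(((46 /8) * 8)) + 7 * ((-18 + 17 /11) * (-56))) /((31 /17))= 55494001 /15686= 3537.80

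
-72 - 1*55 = -127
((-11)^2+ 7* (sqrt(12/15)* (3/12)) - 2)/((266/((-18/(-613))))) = 9* sqrt(5)/116470+ 153/11647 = 0.01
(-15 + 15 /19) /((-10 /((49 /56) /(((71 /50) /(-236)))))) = -278775 /1349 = -206.65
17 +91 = 108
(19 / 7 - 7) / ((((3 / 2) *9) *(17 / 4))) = -80 / 1071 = -0.07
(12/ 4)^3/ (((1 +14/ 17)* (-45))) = -51/ 155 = -0.33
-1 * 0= 0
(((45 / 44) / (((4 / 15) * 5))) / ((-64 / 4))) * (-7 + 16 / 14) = 5535 / 19712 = 0.28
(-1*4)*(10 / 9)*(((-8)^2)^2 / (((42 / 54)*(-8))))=20480 / 7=2925.71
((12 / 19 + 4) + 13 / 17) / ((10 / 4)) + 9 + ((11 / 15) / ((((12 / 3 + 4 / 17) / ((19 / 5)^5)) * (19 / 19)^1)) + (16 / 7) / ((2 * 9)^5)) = 2475817897158491 / 16688723625000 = 148.35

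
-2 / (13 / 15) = -30 / 13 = -2.31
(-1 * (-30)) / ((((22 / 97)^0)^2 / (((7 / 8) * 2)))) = 105 / 2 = 52.50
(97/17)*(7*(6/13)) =4074/221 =18.43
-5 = -5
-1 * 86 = -86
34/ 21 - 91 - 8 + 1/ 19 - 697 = -316937/ 399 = -794.33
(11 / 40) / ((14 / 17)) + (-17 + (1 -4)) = -11013 / 560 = -19.67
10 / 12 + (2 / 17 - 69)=-6941 / 102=-68.05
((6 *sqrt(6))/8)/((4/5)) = 15 *sqrt(6)/16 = 2.30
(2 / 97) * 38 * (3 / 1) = 228 / 97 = 2.35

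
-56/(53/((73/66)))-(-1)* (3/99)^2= -67399/57717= -1.17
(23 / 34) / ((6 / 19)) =437 / 204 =2.14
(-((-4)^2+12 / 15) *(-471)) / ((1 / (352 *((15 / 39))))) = 13926528 / 13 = 1071271.38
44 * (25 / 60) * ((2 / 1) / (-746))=-0.05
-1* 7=-7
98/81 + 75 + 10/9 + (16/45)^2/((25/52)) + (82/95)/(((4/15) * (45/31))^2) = 213778183/2565000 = 83.34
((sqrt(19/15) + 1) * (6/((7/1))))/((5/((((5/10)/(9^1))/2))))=1/210 + sqrt(285)/3150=0.01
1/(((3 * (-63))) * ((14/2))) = -0.00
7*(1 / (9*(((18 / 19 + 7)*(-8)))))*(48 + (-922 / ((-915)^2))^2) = -1118709366462793 / 1905170414298750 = -0.59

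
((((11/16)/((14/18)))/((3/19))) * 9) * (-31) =-174933/112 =-1561.90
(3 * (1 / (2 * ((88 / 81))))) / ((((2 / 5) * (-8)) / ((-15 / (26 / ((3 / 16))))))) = 54675 / 1171456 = 0.05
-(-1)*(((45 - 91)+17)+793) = 764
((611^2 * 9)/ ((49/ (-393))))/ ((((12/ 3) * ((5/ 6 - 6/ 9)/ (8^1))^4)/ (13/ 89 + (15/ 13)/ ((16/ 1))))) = -4861104045437952/ 623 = -7802735225422.07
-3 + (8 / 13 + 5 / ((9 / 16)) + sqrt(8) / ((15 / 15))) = 2 * sqrt(2) + 761 / 117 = 9.33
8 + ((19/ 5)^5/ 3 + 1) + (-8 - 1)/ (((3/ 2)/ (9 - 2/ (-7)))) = 217.40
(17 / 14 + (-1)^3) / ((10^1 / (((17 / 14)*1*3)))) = 153 / 1960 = 0.08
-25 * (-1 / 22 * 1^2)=25 / 22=1.14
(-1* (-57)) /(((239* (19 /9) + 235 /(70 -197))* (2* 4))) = 65151 /4596736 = 0.01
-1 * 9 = -9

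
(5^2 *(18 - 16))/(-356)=-25/178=-0.14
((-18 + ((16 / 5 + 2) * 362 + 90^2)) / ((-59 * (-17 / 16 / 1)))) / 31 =797152 / 155465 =5.13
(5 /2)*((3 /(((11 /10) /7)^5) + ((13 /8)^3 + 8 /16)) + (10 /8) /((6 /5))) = 38730542279545 /494748672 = 78283.27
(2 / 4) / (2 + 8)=1 / 20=0.05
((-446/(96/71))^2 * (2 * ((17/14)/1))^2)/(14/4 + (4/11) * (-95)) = -796924083131/38553984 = -20670.34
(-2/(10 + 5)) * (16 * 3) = -32/5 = -6.40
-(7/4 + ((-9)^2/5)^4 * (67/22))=-5768308739/27500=-209756.68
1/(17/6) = 6/17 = 0.35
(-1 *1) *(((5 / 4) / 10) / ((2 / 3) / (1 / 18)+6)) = -1 / 144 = -0.01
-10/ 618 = -5/ 309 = -0.02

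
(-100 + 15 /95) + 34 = -1251 /19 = -65.84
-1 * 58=-58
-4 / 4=-1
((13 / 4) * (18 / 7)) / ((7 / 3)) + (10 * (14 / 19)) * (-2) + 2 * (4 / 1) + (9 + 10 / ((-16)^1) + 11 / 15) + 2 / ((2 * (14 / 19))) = 816703 / 111720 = 7.31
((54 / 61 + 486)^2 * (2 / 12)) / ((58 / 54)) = 3969405000 / 107909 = 36784.74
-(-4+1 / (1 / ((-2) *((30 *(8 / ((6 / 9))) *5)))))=3604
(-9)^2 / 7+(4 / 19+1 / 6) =9535 / 798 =11.95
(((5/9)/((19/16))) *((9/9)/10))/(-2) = -4/171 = -0.02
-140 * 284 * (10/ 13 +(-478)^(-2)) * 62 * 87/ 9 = -40835166998360/ 2227719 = -18330483.78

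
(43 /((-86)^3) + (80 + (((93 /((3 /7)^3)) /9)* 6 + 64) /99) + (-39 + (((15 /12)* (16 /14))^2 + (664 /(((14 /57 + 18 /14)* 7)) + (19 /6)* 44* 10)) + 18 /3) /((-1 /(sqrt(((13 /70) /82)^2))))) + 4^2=2649346380571117 /26133747554376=101.38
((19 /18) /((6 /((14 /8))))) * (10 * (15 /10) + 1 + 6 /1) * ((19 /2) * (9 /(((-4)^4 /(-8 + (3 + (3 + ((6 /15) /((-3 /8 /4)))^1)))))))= -1306459 /92160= -14.18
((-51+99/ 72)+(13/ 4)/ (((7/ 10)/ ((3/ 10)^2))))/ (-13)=6889/ 1820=3.79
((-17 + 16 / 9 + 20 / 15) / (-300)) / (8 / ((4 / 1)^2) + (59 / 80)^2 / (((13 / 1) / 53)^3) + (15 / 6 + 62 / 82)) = 720616000 / 632157412959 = 0.00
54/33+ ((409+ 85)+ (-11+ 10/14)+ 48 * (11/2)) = 57700/77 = 749.35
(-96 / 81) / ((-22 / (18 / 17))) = 32 / 561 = 0.06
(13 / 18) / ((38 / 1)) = 13 / 684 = 0.02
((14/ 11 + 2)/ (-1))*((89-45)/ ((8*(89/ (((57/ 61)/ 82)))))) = -513/ 222589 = -0.00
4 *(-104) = -416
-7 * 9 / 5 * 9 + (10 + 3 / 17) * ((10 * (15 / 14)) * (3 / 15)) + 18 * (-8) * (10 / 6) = -197298 / 595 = -331.59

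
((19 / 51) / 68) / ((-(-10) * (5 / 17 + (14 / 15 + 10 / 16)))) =19 / 64243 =0.00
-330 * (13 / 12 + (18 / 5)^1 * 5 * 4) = -48235 / 2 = -24117.50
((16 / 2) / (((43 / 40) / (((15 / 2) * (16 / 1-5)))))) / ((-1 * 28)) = -6600 / 301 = -21.93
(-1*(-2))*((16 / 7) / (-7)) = -32 / 49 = -0.65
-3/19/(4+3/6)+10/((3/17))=1076/19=56.63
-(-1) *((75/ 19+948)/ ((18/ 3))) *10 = 30145/ 19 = 1586.58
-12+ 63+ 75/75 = 52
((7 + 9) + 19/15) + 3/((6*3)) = 523/30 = 17.43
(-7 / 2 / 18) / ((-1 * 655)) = 7 / 23580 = 0.00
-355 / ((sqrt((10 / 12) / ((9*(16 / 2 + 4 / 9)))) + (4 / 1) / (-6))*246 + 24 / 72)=1845*sqrt(570) / 125833 + 279870 / 125833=2.57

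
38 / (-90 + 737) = 38 / 647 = 0.06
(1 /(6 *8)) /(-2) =-1 /96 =-0.01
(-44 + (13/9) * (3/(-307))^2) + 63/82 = -334111639/7728418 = -43.23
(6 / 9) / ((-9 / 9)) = -2 / 3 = -0.67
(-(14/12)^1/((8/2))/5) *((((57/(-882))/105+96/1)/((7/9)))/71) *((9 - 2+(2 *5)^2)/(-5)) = 317094607/146118000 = 2.17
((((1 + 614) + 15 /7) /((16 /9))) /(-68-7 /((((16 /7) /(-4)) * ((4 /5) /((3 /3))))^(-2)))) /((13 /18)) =-91125 /13169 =-6.92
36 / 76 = 0.47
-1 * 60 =-60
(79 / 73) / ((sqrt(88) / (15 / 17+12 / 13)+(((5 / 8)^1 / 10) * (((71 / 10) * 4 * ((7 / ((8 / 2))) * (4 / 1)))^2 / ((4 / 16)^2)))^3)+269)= 189544512226623591793585921875 / 10811980761702235610514290671836068594927753 - 3401436035156250 * sqrt(22) / 10811980761702235610514290671836068594927753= 0.00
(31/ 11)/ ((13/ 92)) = 2852/ 143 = 19.94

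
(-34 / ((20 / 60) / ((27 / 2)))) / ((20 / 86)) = -59211 / 10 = -5921.10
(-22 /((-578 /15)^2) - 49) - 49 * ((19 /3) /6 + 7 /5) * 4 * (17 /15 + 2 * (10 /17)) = -130872562987 /112753350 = -1160.70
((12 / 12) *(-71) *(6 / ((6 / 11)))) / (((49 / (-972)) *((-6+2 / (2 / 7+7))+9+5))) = 19357866 / 10339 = 1872.32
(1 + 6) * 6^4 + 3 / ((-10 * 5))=453597 / 50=9071.94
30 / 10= 3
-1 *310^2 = -96100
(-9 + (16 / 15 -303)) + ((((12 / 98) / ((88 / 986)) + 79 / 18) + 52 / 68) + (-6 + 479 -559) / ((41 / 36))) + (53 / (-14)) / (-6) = -25648637029 / 67622940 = -379.29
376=376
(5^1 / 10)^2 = 1 / 4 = 0.25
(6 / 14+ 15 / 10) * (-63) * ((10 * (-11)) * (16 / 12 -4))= -35640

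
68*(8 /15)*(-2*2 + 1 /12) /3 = -6392 /135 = -47.35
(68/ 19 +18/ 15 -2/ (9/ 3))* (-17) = -69.91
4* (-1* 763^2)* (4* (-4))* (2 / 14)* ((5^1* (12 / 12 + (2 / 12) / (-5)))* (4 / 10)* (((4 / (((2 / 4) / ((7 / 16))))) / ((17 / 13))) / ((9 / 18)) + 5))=27166999552 / 255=106537253.15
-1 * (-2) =2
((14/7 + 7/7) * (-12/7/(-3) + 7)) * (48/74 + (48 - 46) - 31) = -166791/259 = -643.98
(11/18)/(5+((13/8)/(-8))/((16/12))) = 1408/11169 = 0.13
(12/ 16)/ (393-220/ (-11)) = 3/ 1652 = 0.00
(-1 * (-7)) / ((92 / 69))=21 / 4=5.25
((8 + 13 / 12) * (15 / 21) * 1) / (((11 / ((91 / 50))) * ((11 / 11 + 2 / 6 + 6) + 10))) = 109 / 1760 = 0.06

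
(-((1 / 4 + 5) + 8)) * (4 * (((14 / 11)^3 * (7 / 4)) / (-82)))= 127253 / 54571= 2.33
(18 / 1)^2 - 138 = 186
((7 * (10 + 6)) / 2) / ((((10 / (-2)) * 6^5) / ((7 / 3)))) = -0.00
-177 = -177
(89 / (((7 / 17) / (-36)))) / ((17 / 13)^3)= -7039188 / 2023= -3479.58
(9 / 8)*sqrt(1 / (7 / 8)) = 9*sqrt(14) / 28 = 1.20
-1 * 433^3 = -81182737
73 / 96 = 0.76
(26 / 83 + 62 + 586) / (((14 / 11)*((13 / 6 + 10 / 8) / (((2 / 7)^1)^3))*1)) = 28411680 / 8170603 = 3.48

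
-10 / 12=-5 / 6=-0.83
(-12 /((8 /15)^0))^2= 144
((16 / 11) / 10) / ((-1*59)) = -0.00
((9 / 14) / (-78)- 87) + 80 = -2551 / 364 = -7.01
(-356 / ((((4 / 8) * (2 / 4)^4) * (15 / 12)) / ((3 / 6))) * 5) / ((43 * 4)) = -5696 / 43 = -132.47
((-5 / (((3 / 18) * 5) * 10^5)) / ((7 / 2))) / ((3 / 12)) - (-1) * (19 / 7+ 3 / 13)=1674961 / 568750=2.94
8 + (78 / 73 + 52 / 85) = 60066 / 6205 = 9.68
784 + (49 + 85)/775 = 607734/775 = 784.17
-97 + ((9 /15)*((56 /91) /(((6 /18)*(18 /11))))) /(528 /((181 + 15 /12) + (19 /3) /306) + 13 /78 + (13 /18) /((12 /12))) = -17939057879 /185280290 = -96.82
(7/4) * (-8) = -14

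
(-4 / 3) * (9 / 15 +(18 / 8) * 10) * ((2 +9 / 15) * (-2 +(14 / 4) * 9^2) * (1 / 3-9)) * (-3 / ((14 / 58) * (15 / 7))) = -424926502 / 375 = -1133137.34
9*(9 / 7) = 81 / 7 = 11.57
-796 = -796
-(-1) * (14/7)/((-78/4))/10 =-2/195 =-0.01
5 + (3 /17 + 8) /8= 819 /136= 6.02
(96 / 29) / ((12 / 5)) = 40 / 29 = 1.38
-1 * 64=-64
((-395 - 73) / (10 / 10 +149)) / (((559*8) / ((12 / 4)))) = -9 / 4300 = -0.00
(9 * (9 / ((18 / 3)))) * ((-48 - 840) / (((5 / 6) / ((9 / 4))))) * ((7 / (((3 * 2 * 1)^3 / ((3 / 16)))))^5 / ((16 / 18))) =-621859 / 2061584302080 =-0.00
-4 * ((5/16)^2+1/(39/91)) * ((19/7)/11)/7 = -0.34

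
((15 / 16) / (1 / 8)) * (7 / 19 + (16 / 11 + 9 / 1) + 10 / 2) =49605 / 418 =118.67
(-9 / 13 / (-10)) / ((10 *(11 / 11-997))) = -3 / 431600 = -0.00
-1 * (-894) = 894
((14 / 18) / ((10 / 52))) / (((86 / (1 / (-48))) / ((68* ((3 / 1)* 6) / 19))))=-1547 / 24510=-0.06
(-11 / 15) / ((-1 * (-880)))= -1 / 1200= -0.00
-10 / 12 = -5 / 6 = -0.83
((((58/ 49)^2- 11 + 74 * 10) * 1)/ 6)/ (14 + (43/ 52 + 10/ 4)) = 45596018/ 6489903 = 7.03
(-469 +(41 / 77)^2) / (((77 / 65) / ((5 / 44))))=-225795375 / 5021863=-44.96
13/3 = 4.33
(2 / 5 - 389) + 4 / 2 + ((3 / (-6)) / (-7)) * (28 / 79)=-152697 / 395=-386.57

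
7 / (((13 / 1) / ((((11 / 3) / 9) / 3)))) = 77 / 1053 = 0.07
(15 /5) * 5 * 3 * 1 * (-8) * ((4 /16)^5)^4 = -45 /137438953472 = -0.00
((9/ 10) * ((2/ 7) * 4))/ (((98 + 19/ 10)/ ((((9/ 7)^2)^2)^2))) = 0.08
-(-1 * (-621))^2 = -385641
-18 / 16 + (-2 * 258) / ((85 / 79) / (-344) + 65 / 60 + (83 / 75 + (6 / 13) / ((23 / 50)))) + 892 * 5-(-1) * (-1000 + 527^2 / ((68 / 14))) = 313541109709873 / 5184500312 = 60476.63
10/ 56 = 5/ 28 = 0.18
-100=-100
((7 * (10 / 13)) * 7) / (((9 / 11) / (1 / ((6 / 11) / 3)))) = 29645 / 117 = 253.38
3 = 3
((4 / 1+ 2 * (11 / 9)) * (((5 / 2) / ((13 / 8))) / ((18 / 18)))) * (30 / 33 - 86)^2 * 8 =69488640 / 121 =574286.28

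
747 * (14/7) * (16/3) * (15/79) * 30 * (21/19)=75297600/1501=50164.96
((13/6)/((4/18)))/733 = 39/2932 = 0.01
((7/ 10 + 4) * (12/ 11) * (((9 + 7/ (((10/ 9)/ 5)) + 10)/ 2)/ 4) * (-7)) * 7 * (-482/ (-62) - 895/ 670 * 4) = -320294331/ 83080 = -3855.25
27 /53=0.51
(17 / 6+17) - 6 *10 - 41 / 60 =-817 / 20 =-40.85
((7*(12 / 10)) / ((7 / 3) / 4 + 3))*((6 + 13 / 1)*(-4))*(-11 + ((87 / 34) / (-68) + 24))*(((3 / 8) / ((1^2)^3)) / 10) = -107618679 / 1242700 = -86.60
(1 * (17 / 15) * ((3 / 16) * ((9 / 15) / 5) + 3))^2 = 46936201 / 4000000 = 11.73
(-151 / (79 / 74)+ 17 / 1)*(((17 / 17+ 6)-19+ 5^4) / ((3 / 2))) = -4017602 / 79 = -50855.72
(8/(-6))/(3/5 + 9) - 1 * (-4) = 139/36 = 3.86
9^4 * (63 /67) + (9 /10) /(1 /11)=4140063 /670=6179.20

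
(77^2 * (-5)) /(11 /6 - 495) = 16170 /269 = 60.11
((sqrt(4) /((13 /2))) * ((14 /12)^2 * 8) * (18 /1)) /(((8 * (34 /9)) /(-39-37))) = -33516 /221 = -151.66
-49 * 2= -98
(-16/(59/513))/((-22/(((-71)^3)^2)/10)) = 5257235652117840/649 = 8100517183540.59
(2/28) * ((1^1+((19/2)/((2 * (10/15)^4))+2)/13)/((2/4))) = 357/832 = 0.43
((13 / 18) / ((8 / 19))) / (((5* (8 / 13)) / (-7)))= -22477 / 5760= -3.90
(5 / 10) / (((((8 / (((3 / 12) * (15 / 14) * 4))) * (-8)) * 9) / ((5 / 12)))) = -25 / 64512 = -0.00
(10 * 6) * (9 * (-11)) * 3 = -17820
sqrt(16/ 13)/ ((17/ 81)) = 324 * sqrt(13)/ 221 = 5.29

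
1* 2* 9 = 18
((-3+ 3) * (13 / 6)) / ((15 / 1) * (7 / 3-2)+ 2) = 0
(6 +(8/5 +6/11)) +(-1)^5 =393/55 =7.15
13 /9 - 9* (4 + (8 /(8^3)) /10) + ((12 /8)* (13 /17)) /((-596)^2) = -75151643437 /2173921920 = -34.57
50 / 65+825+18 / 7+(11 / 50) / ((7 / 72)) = 1889623 / 2275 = 830.60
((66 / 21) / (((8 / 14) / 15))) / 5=33 / 2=16.50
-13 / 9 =-1.44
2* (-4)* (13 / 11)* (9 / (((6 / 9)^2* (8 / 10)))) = -5265 / 22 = -239.32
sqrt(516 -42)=sqrt(474)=21.77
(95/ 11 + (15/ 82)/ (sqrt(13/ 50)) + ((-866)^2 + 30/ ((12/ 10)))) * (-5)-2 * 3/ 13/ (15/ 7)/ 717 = -3749949.98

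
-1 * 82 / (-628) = 41 / 314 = 0.13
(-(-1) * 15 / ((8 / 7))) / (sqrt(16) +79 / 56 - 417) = -245 / 7683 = -0.03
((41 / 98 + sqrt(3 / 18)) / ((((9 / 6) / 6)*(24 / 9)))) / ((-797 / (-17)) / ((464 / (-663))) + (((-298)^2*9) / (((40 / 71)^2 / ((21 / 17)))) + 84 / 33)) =271150*sqrt(6) / 3373671001853 + 33351450 / 165309879090797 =0.00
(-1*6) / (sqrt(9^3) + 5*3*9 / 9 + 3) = -2 / 15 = -0.13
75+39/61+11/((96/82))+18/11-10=2469437/32208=76.67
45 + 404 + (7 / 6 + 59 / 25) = 67879 / 150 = 452.53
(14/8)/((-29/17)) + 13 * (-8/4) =-3135/116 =-27.03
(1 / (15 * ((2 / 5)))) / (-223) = -1 / 1338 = -0.00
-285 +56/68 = -4831/17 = -284.18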